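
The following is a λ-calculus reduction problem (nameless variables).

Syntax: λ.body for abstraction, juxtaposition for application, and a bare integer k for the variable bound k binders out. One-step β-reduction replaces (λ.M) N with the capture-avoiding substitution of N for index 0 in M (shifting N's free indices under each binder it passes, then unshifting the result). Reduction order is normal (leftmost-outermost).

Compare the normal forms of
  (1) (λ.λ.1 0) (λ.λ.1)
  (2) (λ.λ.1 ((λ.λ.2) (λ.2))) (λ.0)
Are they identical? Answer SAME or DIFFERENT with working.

Term A:
  start: (λ.λ.1 0) (λ.λ.1)
  [1] λ.(λ.λ.1) 0
  [2] λ.λ.1

Term B:
  start: (λ.λ.1 ((λ.λ.2) (λ.2))) (λ.0)
  [1] λ.(λ.0) ((λ.λ.2) (λ.λ.0))
  [2] λ.(λ.λ.2) (λ.λ.0)
  [3] λ.λ.1

Answer: SAME — A ⇓ λ.λ.1, B ⇓ λ.λ.1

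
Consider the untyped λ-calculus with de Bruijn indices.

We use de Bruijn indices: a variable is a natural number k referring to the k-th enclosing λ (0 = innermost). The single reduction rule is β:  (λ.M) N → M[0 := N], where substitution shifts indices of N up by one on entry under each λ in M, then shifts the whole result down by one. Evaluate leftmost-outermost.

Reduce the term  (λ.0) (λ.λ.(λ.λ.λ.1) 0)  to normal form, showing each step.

Answer: normal form = λ.λ.λ.λ.1  (in 2 steps)

Working:
  start: (λ.0) (λ.λ.(λ.λ.λ.1) 0)
  step 1: λ.λ.(λ.λ.λ.1) 0
  step 2: λ.λ.λ.λ.1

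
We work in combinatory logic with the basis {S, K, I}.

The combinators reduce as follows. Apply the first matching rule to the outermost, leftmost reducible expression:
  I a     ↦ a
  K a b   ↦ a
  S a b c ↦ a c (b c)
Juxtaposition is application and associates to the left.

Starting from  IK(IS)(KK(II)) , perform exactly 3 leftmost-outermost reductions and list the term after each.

  start: IK(IS)(KK(II))
  [1] K(IS)(KK(II))
  [2] IS
  [3] S

Answer: after 3 steps: S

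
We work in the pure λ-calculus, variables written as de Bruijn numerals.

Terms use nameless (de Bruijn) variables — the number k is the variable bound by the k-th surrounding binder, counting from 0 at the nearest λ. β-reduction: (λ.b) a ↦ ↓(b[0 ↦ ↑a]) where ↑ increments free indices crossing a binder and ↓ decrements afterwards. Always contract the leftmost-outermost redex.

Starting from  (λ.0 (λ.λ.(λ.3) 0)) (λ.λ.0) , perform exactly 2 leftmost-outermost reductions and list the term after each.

  start: (λ.0 (λ.λ.(λ.3) 0)) (λ.λ.0)
  step 1: (λ.λ.0) (λ.λ.(λ.λ.λ.0) 0)
  step 2: λ.0

Answer: after 2 steps: λ.0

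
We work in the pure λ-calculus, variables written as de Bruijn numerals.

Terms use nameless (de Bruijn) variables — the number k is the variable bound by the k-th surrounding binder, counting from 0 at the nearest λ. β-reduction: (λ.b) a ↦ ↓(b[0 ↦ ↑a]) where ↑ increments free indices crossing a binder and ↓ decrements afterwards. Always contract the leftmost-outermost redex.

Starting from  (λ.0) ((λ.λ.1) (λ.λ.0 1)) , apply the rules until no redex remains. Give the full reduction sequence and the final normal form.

Answer: normal form = λ.λ.λ.0 1  (in 2 steps)

Working:
  start: (λ.0) ((λ.λ.1) (λ.λ.0 1))
  [1] (λ.λ.1) (λ.λ.0 1)
  [2] λ.λ.λ.0 1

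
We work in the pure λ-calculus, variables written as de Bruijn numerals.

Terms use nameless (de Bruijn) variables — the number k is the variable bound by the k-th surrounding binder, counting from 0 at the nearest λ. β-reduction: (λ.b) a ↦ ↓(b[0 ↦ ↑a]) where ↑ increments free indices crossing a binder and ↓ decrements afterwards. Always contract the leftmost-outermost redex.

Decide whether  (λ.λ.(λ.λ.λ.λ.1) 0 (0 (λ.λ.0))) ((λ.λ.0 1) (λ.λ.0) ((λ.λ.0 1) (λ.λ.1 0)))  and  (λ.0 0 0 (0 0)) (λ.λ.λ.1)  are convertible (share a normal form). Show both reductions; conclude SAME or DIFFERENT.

Answer: SAME — A ⇓ λ.λ.λ.1, B ⇓ λ.λ.λ.1

Derivation:
Term A:
  start: (λ.λ.(λ.λ.λ.λ.1) 0 (0 (λ.λ.0))) ((λ.λ.0 1) (λ.λ.0) ((λ.λ.0 1) (λ.λ.1 0)))
  →1  λ.(λ.λ.λ.λ.1) 0 (0 (λ.λ.0))
  →2  λ.(λ.λ.λ.1) (0 (λ.λ.0))
  →3  λ.λ.λ.1

Term B:
  start: (λ.0 0 0 (0 0)) (λ.λ.λ.1)
  →1  (λ.λ.λ.1) (λ.λ.λ.1) (λ.λ.λ.1) ((λ.λ.λ.1) (λ.λ.λ.1))
  →2  (λ.λ.1) (λ.λ.λ.1) ((λ.λ.λ.1) (λ.λ.λ.1))
  →3  (λ.λ.λ.λ.1) ((λ.λ.λ.1) (λ.λ.λ.1))
  →4  λ.λ.λ.1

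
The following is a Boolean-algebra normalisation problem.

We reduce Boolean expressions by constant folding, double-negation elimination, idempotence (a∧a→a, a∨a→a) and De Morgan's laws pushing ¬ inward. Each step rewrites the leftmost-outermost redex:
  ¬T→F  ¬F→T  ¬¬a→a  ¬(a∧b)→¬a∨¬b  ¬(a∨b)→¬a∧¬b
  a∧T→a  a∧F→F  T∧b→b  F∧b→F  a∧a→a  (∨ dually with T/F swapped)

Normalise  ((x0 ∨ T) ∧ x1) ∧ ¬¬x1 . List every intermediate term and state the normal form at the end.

Answer: normal form = x1  (in 4 steps)

Working:
  start: ((x0 ∨ T) ∧ x1) ∧ ¬¬x1
  →1  (T ∧ x1) ∧ ¬¬x1
  →2  x1 ∧ ¬¬x1
  →3  x1 ∧ x1
  →4  x1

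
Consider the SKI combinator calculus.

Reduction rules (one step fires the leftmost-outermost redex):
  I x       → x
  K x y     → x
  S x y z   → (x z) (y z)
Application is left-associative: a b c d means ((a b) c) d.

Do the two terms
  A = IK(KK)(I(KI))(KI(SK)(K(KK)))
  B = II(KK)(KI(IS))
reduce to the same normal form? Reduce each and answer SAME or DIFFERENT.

Answer: SAME — A ⇓ K, B ⇓ K

Derivation:
Term A:
  start: IK(KK)(I(KI))(KI(SK)(K(KK)))
  [1] K(KK)(I(KI))(KI(SK)(K(KK)))
  [2] KK(KI(SK)(K(KK)))
  [3] K

Term B:
  start: II(KK)(KI(IS))
  [1] I(KK)(KI(IS))
  [2] KK(KI(IS))
  [3] K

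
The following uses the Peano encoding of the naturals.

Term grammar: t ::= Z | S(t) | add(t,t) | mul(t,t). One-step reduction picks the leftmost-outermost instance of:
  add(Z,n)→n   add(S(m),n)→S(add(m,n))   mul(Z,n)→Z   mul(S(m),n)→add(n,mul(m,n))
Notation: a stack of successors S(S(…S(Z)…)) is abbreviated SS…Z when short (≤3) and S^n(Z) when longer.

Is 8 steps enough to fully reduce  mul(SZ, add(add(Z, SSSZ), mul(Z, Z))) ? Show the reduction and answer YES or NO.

Answer: NO — after 8 steps the term is S(S(S(add(add(Z, mul(Z, Z)), mul(Z, add(add(Z, SSSZ), mul(Z, Z))))))), not yet normal

Derivation:
  start: mul(SZ, add(add(Z, SSSZ), mul(Z, Z)))
  step 1: add(add(add(Z, SSSZ), mul(Z, Z)), mul(Z, add(add(Z, SSSZ), mul(Z, Z))))
  step 2: add(add(SSSZ, mul(Z, Z)), mul(Z, add(add(Z, SSSZ), mul(Z, Z))))
  step 3: add(S(add(SSZ, mul(Z, Z))), mul(Z, add(add(Z, SSSZ), mul(Z, Z))))
  step 4: S(add(add(SSZ, mul(Z, Z)), mul(Z, add(add(Z, SSSZ), mul(Z, Z)))))
  step 5: S(add(S(add(SZ, mul(Z, Z))), mul(Z, add(add(Z, SSSZ), mul(Z, Z)))))
  step 6: S(S(add(add(SZ, mul(Z, Z)), mul(Z, add(add(Z, SSSZ), mul(Z, Z))))))
  step 7: S(S(add(S(add(Z, mul(Z, Z))), mul(Z, add(add(Z, SSSZ), mul(Z, Z))))))
  step 8: S(S(S(add(add(Z, mul(Z, Z)), mul(Z, add(add(Z, SSSZ), mul(Z, Z)))))))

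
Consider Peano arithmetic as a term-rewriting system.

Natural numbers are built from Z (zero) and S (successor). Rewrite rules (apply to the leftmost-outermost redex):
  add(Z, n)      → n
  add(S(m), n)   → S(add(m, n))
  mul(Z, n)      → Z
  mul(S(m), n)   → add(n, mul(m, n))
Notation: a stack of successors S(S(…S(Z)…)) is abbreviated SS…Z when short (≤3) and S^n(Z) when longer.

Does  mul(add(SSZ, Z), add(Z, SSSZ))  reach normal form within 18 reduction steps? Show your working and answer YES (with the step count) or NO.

Answer: YES — reaches normal form S^6(Z) in 16 ≤ 18 steps

Working:
  start: mul(add(SSZ, Z), add(Z, SSSZ))
  →1  mul(S(add(SZ, Z)), add(Z, SSSZ))
  →2  add(add(Z, SSSZ), mul(add(SZ, Z), add(Z, SSSZ)))
  →3  add(SSSZ, mul(add(SZ, Z), add(Z, SSSZ)))
  →4  S(add(SSZ, mul(add(SZ, Z), add(Z, SSSZ))))
  →5  S(S(add(SZ, mul(add(SZ, Z), add(Z, SSSZ)))))
  →6  S(S(S(add(Z, mul(add(SZ, Z), add(Z, SSSZ))))))
  →7  S(S(S(mul(add(SZ, Z), add(Z, SSSZ)))))
  →8  S(S(S(mul(S(add(Z, Z)), add(Z, SSSZ)))))
  →9  S(S(S(add(add(Z, SSSZ), mul(add(Z, Z), add(Z, SSSZ))))))
  →10  S(S(S(add(SSSZ, mul(add(Z, Z), add(Z, SSSZ))))))
  →11  S(S(S(S(add(SSZ, mul(add(Z, Z), add(Z, SSSZ)))))))
  →12  S(S(S(S(S(add(SZ, mul(add(Z, Z), add(Z, SSSZ))))))))
  →13  S(S(S(S(S(S(add(Z, mul(add(Z, Z), add(Z, SSSZ)))))))))
  →14  S(S(S(S(S(S(mul(add(Z, Z), add(Z, SSSZ))))))))
  →15  S(S(S(S(S(S(mul(Z, add(Z, SSSZ))))))))
  →16  S^6(Z)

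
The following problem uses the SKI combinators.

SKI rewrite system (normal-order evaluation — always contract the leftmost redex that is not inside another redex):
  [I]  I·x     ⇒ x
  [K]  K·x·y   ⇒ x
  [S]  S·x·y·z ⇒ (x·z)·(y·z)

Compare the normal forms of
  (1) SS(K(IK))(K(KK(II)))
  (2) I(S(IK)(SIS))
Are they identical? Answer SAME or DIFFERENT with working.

Answer: DIFFERENT — A ⇓ S(KK)K, B ⇓ SK(SIS)

Reduction:
Term A:
  start: SS(K(IK))(K(KK(II)))
  step 1: S(K(KK(II)))(K(IK)(K(KK(II))))
  step 2: S(KK)(K(IK)(K(KK(II))))
  step 3: S(KK)(IK)
  step 4: S(KK)K

Term B:
  start: I(S(IK)(SIS))
  step 1: S(IK)(SIS)
  step 2: SK(SIS)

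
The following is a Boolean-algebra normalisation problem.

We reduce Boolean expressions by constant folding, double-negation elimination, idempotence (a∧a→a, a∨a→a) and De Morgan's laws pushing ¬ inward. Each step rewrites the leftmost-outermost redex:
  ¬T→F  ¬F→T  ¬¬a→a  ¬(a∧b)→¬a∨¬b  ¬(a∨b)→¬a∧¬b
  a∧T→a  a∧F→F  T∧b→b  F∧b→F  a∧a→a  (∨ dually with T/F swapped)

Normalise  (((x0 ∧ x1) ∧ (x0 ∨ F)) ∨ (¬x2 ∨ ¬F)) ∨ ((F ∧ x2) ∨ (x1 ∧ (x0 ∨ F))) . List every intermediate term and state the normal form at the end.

Answer: normal form = T  (in 5 steps)

Working:
  start: (((x0 ∧ x1) ∧ (x0 ∨ F)) ∨ (¬x2 ∨ ¬F)) ∨ ((F ∧ x2) ∨ (x1 ∧ (x0 ∨ F)))
  step 1: (((x0 ∧ x1) ∧ x0) ∨ (¬x2 ∨ ¬F)) ∨ ((F ∧ x2) ∨ (x1 ∧ (x0 ∨ F)))
  step 2: (((x0 ∧ x1) ∧ x0) ∨ (¬x2 ∨ T)) ∨ ((F ∧ x2) ∨ (x1 ∧ (x0 ∨ F)))
  step 3: (((x0 ∧ x1) ∧ x0) ∨ T) ∨ ((F ∧ x2) ∨ (x1 ∧ (x0 ∨ F)))
  step 4: T ∨ ((F ∧ x2) ∨ (x1 ∧ (x0 ∨ F)))
  step 5: T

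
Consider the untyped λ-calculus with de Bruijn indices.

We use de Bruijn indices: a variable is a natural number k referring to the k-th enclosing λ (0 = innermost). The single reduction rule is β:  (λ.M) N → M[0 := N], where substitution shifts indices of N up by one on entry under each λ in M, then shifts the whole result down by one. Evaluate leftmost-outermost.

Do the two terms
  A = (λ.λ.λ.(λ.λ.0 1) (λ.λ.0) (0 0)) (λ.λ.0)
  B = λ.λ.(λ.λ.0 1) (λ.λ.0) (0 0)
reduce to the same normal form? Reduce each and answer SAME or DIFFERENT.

Term A:
  start: (λ.λ.λ.(λ.λ.0 1) (λ.λ.0) (0 0)) (λ.λ.0)
  step 1: λ.λ.(λ.λ.0 1) (λ.λ.0) (0 0)
  step 2: λ.λ.(λ.0 (λ.λ.0)) (0 0)
  step 3: λ.λ.0 0 (λ.λ.0)

Term B:
  start: λ.λ.(λ.λ.0 1) (λ.λ.0) (0 0)
  step 1: λ.λ.(λ.0 (λ.λ.0)) (0 0)
  step 2: λ.λ.0 0 (λ.λ.0)

Answer: SAME — A ⇓ λ.λ.0 0 (λ.λ.0), B ⇓ λ.λ.0 0 (λ.λ.0)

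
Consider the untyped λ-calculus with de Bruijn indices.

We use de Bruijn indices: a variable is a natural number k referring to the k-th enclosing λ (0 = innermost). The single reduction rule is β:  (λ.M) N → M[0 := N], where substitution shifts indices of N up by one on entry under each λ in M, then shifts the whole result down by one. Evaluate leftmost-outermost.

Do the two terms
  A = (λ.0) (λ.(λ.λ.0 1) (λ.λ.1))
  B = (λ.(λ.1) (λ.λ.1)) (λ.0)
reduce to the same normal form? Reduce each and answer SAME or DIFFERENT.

Answer: DIFFERENT — A ⇓ λ.λ.0 (λ.λ.1), B ⇓ λ.0

Derivation:
Term A:
  start: (λ.0) (λ.(λ.λ.0 1) (λ.λ.1))
  step 1: λ.(λ.λ.0 1) (λ.λ.1)
  step 2: λ.λ.0 (λ.λ.1)

Term B:
  start: (λ.(λ.1) (λ.λ.1)) (λ.0)
  step 1: (λ.λ.0) (λ.λ.1)
  step 2: λ.0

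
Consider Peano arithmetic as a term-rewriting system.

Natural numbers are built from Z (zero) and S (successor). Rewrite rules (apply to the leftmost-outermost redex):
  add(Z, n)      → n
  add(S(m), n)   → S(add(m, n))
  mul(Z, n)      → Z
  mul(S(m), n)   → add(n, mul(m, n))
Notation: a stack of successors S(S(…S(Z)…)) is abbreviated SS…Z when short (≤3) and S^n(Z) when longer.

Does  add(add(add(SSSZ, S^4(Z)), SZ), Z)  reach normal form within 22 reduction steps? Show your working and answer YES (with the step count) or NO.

  start: add(add(add(SSSZ, S^4(Z)), SZ), Z)
  [1] add(add(S(add(SSZ, S^4(Z))), SZ), Z)
  [2] add(S(add(add(SSZ, S^4(Z)), SZ)), Z)
  [3] S(add(add(add(SSZ, S^4(Z)), SZ), Z))
  [4] S(add(add(S(add(SZ, S^4(Z))), SZ), Z))
  [5] S(add(S(add(add(SZ, S^4(Z)), SZ)), Z))
  [6] S(S(add(add(add(SZ, S^4(Z)), SZ), Z)))
  [7] S(S(add(add(S(add(Z, S^4(Z))), SZ), Z)))
  [8] S(S(add(S(add(add(Z, S^4(Z)), SZ)), Z)))
  [9] S(S(S(add(add(add(Z, S^4(Z)), SZ), Z))))
  [10] S(S(S(add(add(S^4(Z), SZ), Z))))
  [11] S(S(S(add(S(add(SSSZ, SZ)), Z))))
  [12] S(S(S(S(add(add(SSSZ, SZ), Z)))))
  [13] S(S(S(S(add(S(add(SSZ, SZ)), Z)))))
  [14] S(S(S(S(S(add(add(SSZ, SZ), Z))))))
  [15] S(S(S(S(S(add(S(add(SZ, SZ)), Z))))))
  [16] S(S(S(S(S(S(add(add(SZ, SZ), Z)))))))
  [17] S(S(S(S(S(S(add(S(add(Z, SZ)), Z)))))))
  [18] S(S(S(S(S(S(S(add(add(Z, SZ), Z))))))))
  [19] S(S(S(S(S(S(S(add(SZ, Z))))))))
  [20] S(S(S(S(S(S(S(S(add(Z, Z)))))))))
  [21] S^8(Z)

Answer: YES — reaches normal form S^8(Z) in 21 ≤ 22 steps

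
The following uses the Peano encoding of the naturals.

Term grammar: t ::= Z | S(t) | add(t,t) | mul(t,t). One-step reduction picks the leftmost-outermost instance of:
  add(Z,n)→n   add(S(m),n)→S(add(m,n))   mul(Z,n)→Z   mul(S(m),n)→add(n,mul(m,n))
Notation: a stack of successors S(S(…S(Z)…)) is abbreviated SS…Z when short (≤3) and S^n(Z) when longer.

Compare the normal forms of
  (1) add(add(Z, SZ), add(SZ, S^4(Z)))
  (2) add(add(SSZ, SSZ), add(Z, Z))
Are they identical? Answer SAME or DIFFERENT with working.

Answer: DIFFERENT — A ⇓ S^6(Z), B ⇓ S^4(Z)

Reduction:
Term A:
  start: add(add(Z, SZ), add(SZ, S^4(Z)))
  →1  add(SZ, add(SZ, S^4(Z)))
  →2  S(add(Z, add(SZ, S^4(Z))))
  →3  S(add(SZ, S^4(Z)))
  →4  S(S(add(Z, S^4(Z))))
  →5  S^6(Z)

Term B:
  start: add(add(SSZ, SSZ), add(Z, Z))
  →1  add(S(add(SZ, SSZ)), add(Z, Z))
  →2  S(add(add(SZ, SSZ), add(Z, Z)))
  →3  S(add(S(add(Z, SSZ)), add(Z, Z)))
  →4  S(S(add(add(Z, SSZ), add(Z, Z))))
  →5  S(S(add(SSZ, add(Z, Z))))
  →6  S(S(S(add(SZ, add(Z, Z)))))
  →7  S(S(S(S(add(Z, add(Z, Z))))))
  →8  S(S(S(S(add(Z, Z)))))
  →9  S^4(Z)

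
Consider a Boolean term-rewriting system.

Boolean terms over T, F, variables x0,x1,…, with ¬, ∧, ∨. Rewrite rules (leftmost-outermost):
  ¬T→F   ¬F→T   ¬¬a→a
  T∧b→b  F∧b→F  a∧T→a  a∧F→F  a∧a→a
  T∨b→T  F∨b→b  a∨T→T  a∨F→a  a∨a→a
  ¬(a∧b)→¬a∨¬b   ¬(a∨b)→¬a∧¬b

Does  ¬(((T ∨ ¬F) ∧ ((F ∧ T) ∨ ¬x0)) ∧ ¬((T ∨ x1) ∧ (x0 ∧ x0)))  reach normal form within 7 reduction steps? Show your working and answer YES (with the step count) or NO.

  start: ¬(((T ∨ ¬F) ∧ ((F ∧ T) ∨ ¬x0)) ∧ ¬((T ∨ x1) ∧ (x0 ∧ x0)))
  →1  ¬((T ∨ ¬F) ∧ ((F ∧ T) ∨ ¬x0)) ∨ ¬¬((T ∨ x1) ∧ (x0 ∧ x0))
  →2  (¬(T ∨ ¬F) ∨ ¬((F ∧ T) ∨ ¬x0)) ∨ ¬¬((T ∨ x1) ∧ (x0 ∧ x0))
  →3  ((¬T ∧ ¬¬F) ∨ ¬((F ∧ T) ∨ ¬x0)) ∨ ¬¬((T ∨ x1) ∧ (x0 ∧ x0))
  →4  ((F ∧ ¬¬F) ∨ ¬((F ∧ T) ∨ ¬x0)) ∨ ¬¬((T ∨ x1) ∧ (x0 ∧ x0))
  →5  (F ∨ ¬((F ∧ T) ∨ ¬x0)) ∨ ¬¬((T ∨ x1) ∧ (x0 ∧ x0))
  →6  ¬((F ∧ T) ∨ ¬x0) ∨ ¬¬((T ∨ x1) ∧ (x0 ∧ x0))
  →7  (¬(F ∧ T) ∧ ¬¬x0) ∨ ¬¬((T ∨ x1) ∧ (x0 ∧ x0))

Answer: NO — after 7 steps the term is (¬(F ∧ T) ∧ ¬¬x0) ∨ ¬¬((T ∨ x1) ∧ (x0 ∧ x0)), not yet normal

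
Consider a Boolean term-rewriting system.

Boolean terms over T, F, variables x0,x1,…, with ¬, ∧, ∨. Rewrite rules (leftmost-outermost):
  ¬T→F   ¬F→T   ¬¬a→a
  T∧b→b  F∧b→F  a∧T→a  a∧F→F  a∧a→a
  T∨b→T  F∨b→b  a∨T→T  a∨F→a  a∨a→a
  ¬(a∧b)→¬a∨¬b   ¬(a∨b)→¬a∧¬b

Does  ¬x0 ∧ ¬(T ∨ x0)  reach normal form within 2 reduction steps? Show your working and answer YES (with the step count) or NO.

  start: ¬x0 ∧ ¬(T ∨ x0)
  [1] ¬x0 ∧ (¬T ∧ ¬x0)
  [2] ¬x0 ∧ (F ∧ ¬x0)

Answer: NO — after 2 steps the term is ¬x0 ∧ (F ∧ ¬x0), not yet normal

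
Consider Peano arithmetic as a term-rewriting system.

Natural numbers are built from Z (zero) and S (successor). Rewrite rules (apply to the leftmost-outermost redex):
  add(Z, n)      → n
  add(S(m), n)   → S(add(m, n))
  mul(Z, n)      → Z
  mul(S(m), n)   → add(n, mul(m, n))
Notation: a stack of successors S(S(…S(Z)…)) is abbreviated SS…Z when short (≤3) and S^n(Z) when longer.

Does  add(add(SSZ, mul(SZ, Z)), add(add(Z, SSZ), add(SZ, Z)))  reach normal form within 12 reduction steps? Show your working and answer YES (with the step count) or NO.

Answer: NO — after 12 steps the term is S(S(S(S(add(Z, add(SZ, Z)))))), not yet normal

Reduction:
  start: add(add(SSZ, mul(SZ, Z)), add(add(Z, SSZ), add(SZ, Z)))
  [1] add(S(add(SZ, mul(SZ, Z))), add(add(Z, SSZ), add(SZ, Z)))
  [2] S(add(add(SZ, mul(SZ, Z)), add(add(Z, SSZ), add(SZ, Z))))
  [3] S(add(S(add(Z, mul(SZ, Z))), add(add(Z, SSZ), add(SZ, Z))))
  [4] S(S(add(add(Z, mul(SZ, Z)), add(add(Z, SSZ), add(SZ, Z)))))
  [5] S(S(add(mul(SZ, Z), add(add(Z, SSZ), add(SZ, Z)))))
  [6] S(S(add(add(Z, mul(Z, Z)), add(add(Z, SSZ), add(SZ, Z)))))
  [7] S(S(add(mul(Z, Z), add(add(Z, SSZ), add(SZ, Z)))))
  [8] S(S(add(Z, add(add(Z, SSZ), add(SZ, Z)))))
  [9] S(S(add(add(Z, SSZ), add(SZ, Z))))
  [10] S(S(add(SSZ, add(SZ, Z))))
  [11] S(S(S(add(SZ, add(SZ, Z)))))
  [12] S(S(S(S(add(Z, add(SZ, Z))))))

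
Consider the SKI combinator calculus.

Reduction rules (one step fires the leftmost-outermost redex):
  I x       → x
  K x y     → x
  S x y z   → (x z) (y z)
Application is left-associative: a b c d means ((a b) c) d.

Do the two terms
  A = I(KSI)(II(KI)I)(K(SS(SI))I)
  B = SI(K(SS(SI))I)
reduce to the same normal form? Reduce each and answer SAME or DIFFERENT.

Answer: SAME — A ⇓ SI(SS(SI)), B ⇓ SI(SS(SI))

Derivation:
Term A:
  start: I(KSI)(II(KI)I)(K(SS(SI))I)
  →1  KSI(II(KI)I)(K(SS(SI))I)
  →2  S(II(KI)I)(K(SS(SI))I)
  →3  S(I(KI)I)(K(SS(SI))I)
  →4  S(KII)(K(SS(SI))I)
  →5  SI(K(SS(SI))I)
  →6  SI(SS(SI))

Term B:
  start: SI(K(SS(SI))I)
  →1  SI(SS(SI))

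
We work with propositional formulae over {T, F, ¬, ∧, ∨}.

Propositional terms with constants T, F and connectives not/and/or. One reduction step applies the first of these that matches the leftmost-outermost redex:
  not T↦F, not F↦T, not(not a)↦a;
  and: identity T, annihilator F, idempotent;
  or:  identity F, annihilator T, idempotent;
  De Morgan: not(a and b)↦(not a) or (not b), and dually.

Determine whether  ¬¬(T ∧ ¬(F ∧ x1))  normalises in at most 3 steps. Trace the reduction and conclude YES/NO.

  start: ¬¬(T ∧ ¬(F ∧ x1))
  step 1: T ∧ ¬(F ∧ x1)
  step 2: ¬(F ∧ x1)
  step 3: ¬F ∨ ¬x1

Answer: NO — after 3 steps the term is ¬F ∨ ¬x1, not yet normal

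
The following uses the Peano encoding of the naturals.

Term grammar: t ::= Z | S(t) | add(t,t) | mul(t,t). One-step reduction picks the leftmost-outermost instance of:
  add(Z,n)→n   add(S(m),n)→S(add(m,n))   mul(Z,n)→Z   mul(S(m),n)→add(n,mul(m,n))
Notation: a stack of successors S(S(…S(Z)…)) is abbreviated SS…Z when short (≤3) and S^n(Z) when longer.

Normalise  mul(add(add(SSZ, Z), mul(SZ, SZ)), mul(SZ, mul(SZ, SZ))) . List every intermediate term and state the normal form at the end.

  start: mul(add(add(SSZ, Z), mul(SZ, SZ)), mul(SZ, mul(SZ, SZ)))
  step 1: mul(add(S(add(SZ, Z)), mul(SZ, SZ)), mul(SZ, mul(SZ, SZ)))
  step 2: mul(S(add(add(SZ, Z), mul(SZ, SZ))), mul(SZ, mul(SZ, SZ)))
  step 3: add(mul(SZ, mul(SZ, SZ)), mul(add(add(SZ, Z), mul(SZ, SZ)), mul(SZ, mul(SZ, SZ))))
  step 4: add(add(mul(SZ, SZ), mul(Z, mul(SZ, SZ))), mul(add(add(SZ, Z), mul(SZ, SZ)), mul(SZ, mul(SZ, SZ))))
  step 5: add(add(add(SZ, mul(Z, SZ)), mul(Z, mul(SZ, SZ))), mul(add(add(SZ, Z), mul(SZ, SZ)), mul(SZ, mul(SZ, SZ))))
  step 6: add(add(S(add(Z, mul(Z, SZ))), mul(Z, mul(SZ, SZ))), mul(add(add(SZ, Z), mul(SZ, SZ)), mul(SZ, mul(SZ, SZ))))
  step 7: add(S(add(add(Z, mul(Z, SZ)), mul(Z, mul(SZ, SZ)))), mul(add(add(SZ, Z), mul(SZ, SZ)), mul(SZ, mul(SZ, SZ))))
  step 8: S(add(add(add(Z, mul(Z, SZ)), mul(Z, mul(SZ, SZ))), mul(add(add(SZ, Z), mul(SZ, SZ)), mul(SZ, mul(SZ, SZ)))))
  step 9: S(add(add(mul(Z, SZ), mul(Z, mul(SZ, SZ))), mul(add(add(SZ, Z), mul(SZ, SZ)), mul(SZ, mul(SZ, SZ)))))
  step 10: S(add(add(Z, mul(Z, mul(SZ, SZ))), mul(add(add(SZ, Z), mul(SZ, SZ)), mul(SZ, mul(SZ, SZ)))))
  step 11: S(add(mul(Z, mul(SZ, SZ)), mul(add(add(SZ, Z), mul(SZ, SZ)), mul(SZ, mul(SZ, SZ)))))
  step 12: S(add(Z, mul(add(add(SZ, Z), mul(SZ, SZ)), mul(SZ, mul(SZ, SZ)))))
  step 13: S(mul(add(add(SZ, Z), mul(SZ, SZ)), mul(SZ, mul(SZ, SZ))))
  step 14: S(mul(add(S(add(Z, Z)), mul(SZ, SZ)), mul(SZ, mul(SZ, SZ))))
  step 15: S(mul(S(add(add(Z, Z), mul(SZ, SZ))), mul(SZ, mul(SZ, SZ))))
  step 16: S(add(mul(SZ, mul(SZ, SZ)), mul(add(add(Z, Z), mul(SZ, SZ)), mul(SZ, mul(SZ, SZ)))))
  step 17: S(add(add(mul(SZ, SZ), mul(Z, mul(SZ, SZ))), mul(add(add(Z, Z), mul(SZ, SZ)), mul(SZ, mul(SZ, SZ)))))
  step 18: S(add(add(add(SZ, mul(Z, SZ)), mul(Z, mul(SZ, SZ))), mul(add(add(Z, Z), mul(SZ, SZ)), mul(SZ, mul(SZ, SZ)))))
  step 19: S(add(add(S(add(Z, mul(Z, SZ))), mul(Z, mul(SZ, SZ))), mul(add(add(Z, Z), mul(SZ, SZ)), mul(SZ, mul(SZ, SZ)))))
  step 20: S(add(S(add(add(Z, mul(Z, SZ)), mul(Z, mul(SZ, SZ)))), mul(add(add(Z, Z), mul(SZ, SZ)), mul(SZ, mul(SZ, SZ)))))
  step 21: S(S(add(add(add(Z, mul(Z, SZ)), mul(Z, mul(SZ, SZ))), mul(add(add(Z, Z), mul(SZ, SZ)), mul(SZ, mul(SZ, SZ))))))
  step 22: S(S(add(add(mul(Z, SZ), mul(Z, mul(SZ, SZ))), mul(add(add(Z, Z), mul(SZ, SZ)), mul(SZ, mul(SZ, SZ))))))
  step 23: S(S(add(add(Z, mul(Z, mul(SZ, SZ))), mul(add(add(Z, Z), mul(SZ, SZ)), mul(SZ, mul(SZ, SZ))))))
  step 24: S(S(add(mul(Z, mul(SZ, SZ)), mul(add(add(Z, Z), mul(SZ, SZ)), mul(SZ, mul(SZ, SZ))))))
  step 25: S(S(add(Z, mul(add(add(Z, Z), mul(SZ, SZ)), mul(SZ, mul(SZ, SZ))))))
  step 26: S(S(mul(add(add(Z, Z), mul(SZ, SZ)), mul(SZ, mul(SZ, SZ)))))
  step 27: S(S(mul(add(Z, mul(SZ, SZ)), mul(SZ, mul(SZ, SZ)))))
  step 28: S(S(mul(mul(SZ, SZ), mul(SZ, mul(SZ, SZ)))))
  step 29: S(S(mul(add(SZ, mul(Z, SZ)), mul(SZ, mul(SZ, SZ)))))
  step 30: S(S(mul(S(add(Z, mul(Z, SZ))), mul(SZ, mul(SZ, SZ)))))
  step 31: S(S(add(mul(SZ, mul(SZ, SZ)), mul(add(Z, mul(Z, SZ)), mul(SZ, mul(SZ, SZ))))))
  step 32: S(S(add(add(mul(SZ, SZ), mul(Z, mul(SZ, SZ))), mul(add(Z, mul(Z, SZ)), mul(SZ, mul(SZ, SZ))))))
  step 33: S(S(add(add(add(SZ, mul(Z, SZ)), mul(Z, mul(SZ, SZ))), mul(add(Z, mul(Z, SZ)), mul(SZ, mul(SZ, SZ))))))
  step 34: S(S(add(add(S(add(Z, mul(Z, SZ))), mul(Z, mul(SZ, SZ))), mul(add(Z, mul(Z, SZ)), mul(SZ, mul(SZ, SZ))))))
  step 35: S(S(add(S(add(add(Z, mul(Z, SZ)), mul(Z, mul(SZ, SZ)))), mul(add(Z, mul(Z, SZ)), mul(SZ, mul(SZ, SZ))))))
  step 36: S(S(S(add(add(add(Z, mul(Z, SZ)), mul(Z, mul(SZ, SZ))), mul(add(Z, mul(Z, SZ)), mul(SZ, mul(SZ, SZ)))))))
  step 37: S(S(S(add(add(mul(Z, SZ), mul(Z, mul(SZ, SZ))), mul(add(Z, mul(Z, SZ)), mul(SZ, mul(SZ, SZ)))))))
  step 38: S(S(S(add(add(Z, mul(Z, mul(SZ, SZ))), mul(add(Z, mul(Z, SZ)), mul(SZ, mul(SZ, SZ)))))))
  step 39: S(S(S(add(mul(Z, mul(SZ, SZ)), mul(add(Z, mul(Z, SZ)), mul(SZ, mul(SZ, SZ)))))))
  step 40: S(S(S(add(Z, mul(add(Z, mul(Z, SZ)), mul(SZ, mul(SZ, SZ)))))))
  step 41: S(S(S(mul(add(Z, mul(Z, SZ)), mul(SZ, mul(SZ, SZ))))))
  step 42: S(S(S(mul(mul(Z, SZ), mul(SZ, mul(SZ, SZ))))))
  step 43: S(S(S(mul(Z, mul(SZ, mul(SZ, SZ))))))
  step 44: SSSZ

Answer: normal form = SSSZ  (in 44 steps)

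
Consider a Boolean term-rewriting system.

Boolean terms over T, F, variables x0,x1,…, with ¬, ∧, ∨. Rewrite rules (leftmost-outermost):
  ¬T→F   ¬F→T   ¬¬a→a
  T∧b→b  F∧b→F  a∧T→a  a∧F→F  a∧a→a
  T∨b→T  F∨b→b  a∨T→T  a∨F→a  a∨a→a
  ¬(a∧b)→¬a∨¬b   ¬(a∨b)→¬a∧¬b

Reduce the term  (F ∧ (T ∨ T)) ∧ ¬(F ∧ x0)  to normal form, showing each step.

  start: (F ∧ (T ∨ T)) ∧ ¬(F ∧ x0)
  →1  F ∧ ¬(F ∧ x0)
  →2  F

Answer: normal form = F  (in 2 steps)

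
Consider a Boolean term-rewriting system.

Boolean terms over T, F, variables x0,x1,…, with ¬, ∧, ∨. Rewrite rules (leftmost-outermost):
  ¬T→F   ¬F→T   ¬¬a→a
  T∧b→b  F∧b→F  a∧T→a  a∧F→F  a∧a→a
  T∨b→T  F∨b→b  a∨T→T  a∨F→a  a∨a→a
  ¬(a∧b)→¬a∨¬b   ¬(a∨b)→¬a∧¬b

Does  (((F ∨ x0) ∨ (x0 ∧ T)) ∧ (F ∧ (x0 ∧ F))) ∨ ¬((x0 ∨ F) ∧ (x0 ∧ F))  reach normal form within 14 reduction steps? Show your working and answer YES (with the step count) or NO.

  start: (((F ∨ x0) ∨ (x0 ∧ T)) ∧ (F ∧ (x0 ∧ F))) ∨ ¬((x0 ∨ F) ∧ (x0 ∧ F))
  →1  ((x0 ∨ (x0 ∧ T)) ∧ (F ∧ (x0 ∧ F))) ∨ ¬((x0 ∨ F) ∧ (x0 ∧ F))
  →2  ((x0 ∨ x0) ∧ (F ∧ (x0 ∧ F))) ∨ ¬((x0 ∨ F) ∧ (x0 ∧ F))
  →3  (x0 ∧ (F ∧ (x0 ∧ F))) ∨ ¬((x0 ∨ F) ∧ (x0 ∧ F))
  →4  (x0 ∧ F) ∨ ¬((x0 ∨ F) ∧ (x0 ∧ F))
  →5  F ∨ ¬((x0 ∨ F) ∧ (x0 ∧ F))
  →6  ¬((x0 ∨ F) ∧ (x0 ∧ F))
  →7  ¬(x0 ∨ F) ∨ ¬(x0 ∧ F)
  →8  (¬x0 ∧ ¬F) ∨ ¬(x0 ∧ F)
  →9  (¬x0 ∧ T) ∨ ¬(x0 ∧ F)
  →10  ¬x0 ∨ ¬(x0 ∧ F)
  →11  ¬x0 ∨ (¬x0 ∨ ¬F)
  →12  ¬x0 ∨ (¬x0 ∨ T)
  →13  ¬x0 ∨ T
  →14  T

Answer: YES — reaches normal form T in 14 ≤ 14 steps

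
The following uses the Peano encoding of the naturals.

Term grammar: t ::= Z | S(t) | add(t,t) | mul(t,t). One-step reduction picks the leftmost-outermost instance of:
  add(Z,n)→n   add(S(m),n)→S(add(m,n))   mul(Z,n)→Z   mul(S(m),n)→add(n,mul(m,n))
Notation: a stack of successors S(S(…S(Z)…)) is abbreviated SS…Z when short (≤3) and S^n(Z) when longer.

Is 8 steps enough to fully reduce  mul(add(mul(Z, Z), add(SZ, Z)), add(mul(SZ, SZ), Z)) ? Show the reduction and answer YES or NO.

Answer: NO — after 8 steps the term is S(add(add(add(Z, mul(Z, SZ)), Z), mul(add(Z, Z), add(mul(SZ, SZ), Z)))), not yet normal

Working:
  start: mul(add(mul(Z, Z), add(SZ, Z)), add(mul(SZ, SZ), Z))
  step 1: mul(add(Z, add(SZ, Z)), add(mul(SZ, SZ), Z))
  step 2: mul(add(SZ, Z), add(mul(SZ, SZ), Z))
  step 3: mul(S(add(Z, Z)), add(mul(SZ, SZ), Z))
  step 4: add(add(mul(SZ, SZ), Z), mul(add(Z, Z), add(mul(SZ, SZ), Z)))
  step 5: add(add(add(SZ, mul(Z, SZ)), Z), mul(add(Z, Z), add(mul(SZ, SZ), Z)))
  step 6: add(add(S(add(Z, mul(Z, SZ))), Z), mul(add(Z, Z), add(mul(SZ, SZ), Z)))
  step 7: add(S(add(add(Z, mul(Z, SZ)), Z)), mul(add(Z, Z), add(mul(SZ, SZ), Z)))
  step 8: S(add(add(add(Z, mul(Z, SZ)), Z), mul(add(Z, Z), add(mul(SZ, SZ), Z))))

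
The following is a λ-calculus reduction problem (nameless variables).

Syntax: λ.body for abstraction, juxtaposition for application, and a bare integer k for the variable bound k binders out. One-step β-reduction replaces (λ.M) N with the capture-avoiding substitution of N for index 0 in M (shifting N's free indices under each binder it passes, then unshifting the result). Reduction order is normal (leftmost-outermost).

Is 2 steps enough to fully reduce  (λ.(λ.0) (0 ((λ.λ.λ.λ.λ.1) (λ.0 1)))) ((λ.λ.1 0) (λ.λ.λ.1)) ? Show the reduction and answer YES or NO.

Answer: NO — after 2 steps the term is (λ.λ.1 0) (λ.λ.λ.1) ((λ.λ.λ.λ.λ.1) (λ.0 ((λ.λ.1 0) (λ.λ.λ.1)))), not yet normal

Derivation:
  start: (λ.(λ.0) (0 ((λ.λ.λ.λ.λ.1) (λ.0 1)))) ((λ.λ.1 0) (λ.λ.λ.1))
  →1  (λ.0) ((λ.λ.1 0) (λ.λ.λ.1) ((λ.λ.λ.λ.λ.1) (λ.0 ((λ.λ.1 0) (λ.λ.λ.1)))))
  →2  (λ.λ.1 0) (λ.λ.λ.1) ((λ.λ.λ.λ.λ.1) (λ.0 ((λ.λ.1 0) (λ.λ.λ.1))))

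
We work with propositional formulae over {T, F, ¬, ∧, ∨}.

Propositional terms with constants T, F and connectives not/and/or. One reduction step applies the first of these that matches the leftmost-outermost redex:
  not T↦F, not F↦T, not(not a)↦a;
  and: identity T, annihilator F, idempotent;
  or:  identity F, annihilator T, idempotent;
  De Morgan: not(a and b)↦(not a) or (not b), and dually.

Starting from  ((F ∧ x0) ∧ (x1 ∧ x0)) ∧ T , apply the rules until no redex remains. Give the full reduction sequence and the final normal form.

Answer: normal form = F  (in 3 steps)

Reduction:
  start: ((F ∧ x0) ∧ (x1 ∧ x0)) ∧ T
  step 1: (F ∧ x0) ∧ (x1 ∧ x0)
  step 2: F ∧ (x1 ∧ x0)
  step 3: F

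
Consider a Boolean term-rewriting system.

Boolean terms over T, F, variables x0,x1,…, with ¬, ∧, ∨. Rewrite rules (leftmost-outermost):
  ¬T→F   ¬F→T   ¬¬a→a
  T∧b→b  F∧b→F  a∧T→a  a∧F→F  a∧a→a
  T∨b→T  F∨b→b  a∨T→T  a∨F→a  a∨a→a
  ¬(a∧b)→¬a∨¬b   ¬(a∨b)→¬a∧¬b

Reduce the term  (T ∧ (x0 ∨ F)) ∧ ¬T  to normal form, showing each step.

  start: (T ∧ (x0 ∨ F)) ∧ ¬T
  [1] (x0 ∨ F) ∧ ¬T
  [2] x0 ∧ ¬T
  [3] x0 ∧ F
  [4] F

Answer: normal form = F  (in 4 steps)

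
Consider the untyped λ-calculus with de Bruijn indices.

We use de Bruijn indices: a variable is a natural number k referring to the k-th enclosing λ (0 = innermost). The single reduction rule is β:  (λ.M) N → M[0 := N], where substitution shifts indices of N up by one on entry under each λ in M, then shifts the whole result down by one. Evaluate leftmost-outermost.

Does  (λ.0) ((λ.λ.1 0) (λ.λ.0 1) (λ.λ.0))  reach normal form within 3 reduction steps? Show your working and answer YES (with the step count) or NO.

  start: (λ.0) ((λ.λ.1 0) (λ.λ.0 1) (λ.λ.0))
  →1  (λ.λ.1 0) (λ.λ.0 1) (λ.λ.0)
  →2  (λ.(λ.λ.0 1) 0) (λ.λ.0)
  →3  (λ.λ.0 1) (λ.λ.0)

Answer: NO — after 3 steps the term is (λ.λ.0 1) (λ.λ.0), not yet normal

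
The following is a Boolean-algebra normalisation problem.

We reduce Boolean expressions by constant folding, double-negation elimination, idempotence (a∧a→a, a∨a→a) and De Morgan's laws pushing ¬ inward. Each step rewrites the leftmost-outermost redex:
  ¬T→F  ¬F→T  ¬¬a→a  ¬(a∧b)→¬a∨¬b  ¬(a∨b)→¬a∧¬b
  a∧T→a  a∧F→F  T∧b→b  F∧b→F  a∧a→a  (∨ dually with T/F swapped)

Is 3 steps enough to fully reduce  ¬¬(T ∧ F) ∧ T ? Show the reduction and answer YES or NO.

Answer: YES — reaches normal form F in 3 ≤ 3 steps

Working:
  start: ¬¬(T ∧ F) ∧ T
  [1] ¬¬(T ∧ F)
  [2] T ∧ F
  [3] F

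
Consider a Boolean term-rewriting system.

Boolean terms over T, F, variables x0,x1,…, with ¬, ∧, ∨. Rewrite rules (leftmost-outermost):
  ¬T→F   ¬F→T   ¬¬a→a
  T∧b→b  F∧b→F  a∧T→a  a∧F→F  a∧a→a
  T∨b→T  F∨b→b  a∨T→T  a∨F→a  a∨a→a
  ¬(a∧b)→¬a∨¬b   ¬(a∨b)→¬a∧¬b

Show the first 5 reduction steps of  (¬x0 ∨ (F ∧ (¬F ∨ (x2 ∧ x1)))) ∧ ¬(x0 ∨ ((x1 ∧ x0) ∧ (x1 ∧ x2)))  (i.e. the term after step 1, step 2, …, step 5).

Answer: after 5 steps: ¬x0 ∧ (¬x0 ∧ ((¬x1 ∨ ¬x0) ∨ ¬(x1 ∧ x2)))

Reduction:
  start: (¬x0 ∨ (F ∧ (¬F ∨ (x2 ∧ x1)))) ∧ ¬(x0 ∨ ((x1 ∧ x0) ∧ (x1 ∧ x2)))
  →1  (¬x0 ∨ F) ∧ ¬(x0 ∨ ((x1 ∧ x0) ∧ (x1 ∧ x2)))
  →2  ¬x0 ∧ ¬(x0 ∨ ((x1 ∧ x0) ∧ (x1 ∧ x2)))
  →3  ¬x0 ∧ (¬x0 ∧ ¬((x1 ∧ x0) ∧ (x1 ∧ x2)))
  →4  ¬x0 ∧ (¬x0 ∧ (¬(x1 ∧ x0) ∨ ¬(x1 ∧ x2)))
  →5  ¬x0 ∧ (¬x0 ∧ ((¬x1 ∨ ¬x0) ∨ ¬(x1 ∧ x2)))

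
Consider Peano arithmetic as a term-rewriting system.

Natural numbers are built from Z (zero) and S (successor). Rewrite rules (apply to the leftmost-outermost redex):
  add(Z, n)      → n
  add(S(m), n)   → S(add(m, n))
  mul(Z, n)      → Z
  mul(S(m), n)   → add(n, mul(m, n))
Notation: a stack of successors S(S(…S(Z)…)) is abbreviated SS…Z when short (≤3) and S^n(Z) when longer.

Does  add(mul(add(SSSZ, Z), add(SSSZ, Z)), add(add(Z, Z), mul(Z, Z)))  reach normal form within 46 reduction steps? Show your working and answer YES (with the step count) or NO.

Answer: YES — reaches normal form S^9(Z) in 45 ≤ 46 steps

Reduction:
  start: add(mul(add(SSSZ, Z), add(SSSZ, Z)), add(add(Z, Z), mul(Z, Z)))
  →1  add(mul(S(add(SSZ, Z)), add(SSSZ, Z)), add(add(Z, Z), mul(Z, Z)))
  →2  add(add(add(SSSZ, Z), mul(add(SSZ, Z), add(SSSZ, Z))), add(add(Z, Z), mul(Z, Z)))
  →3  add(add(S(add(SSZ, Z)), mul(add(SSZ, Z), add(SSSZ, Z))), add(add(Z, Z), mul(Z, Z)))
  →4  add(S(add(add(SSZ, Z), mul(add(SSZ, Z), add(SSSZ, Z)))), add(add(Z, Z), mul(Z, Z)))
  →5  S(add(add(add(SSZ, Z), mul(add(SSZ, Z), add(SSSZ, Z))), add(add(Z, Z), mul(Z, Z))))
  →6  S(add(add(S(add(SZ, Z)), mul(add(SSZ, Z), add(SSSZ, Z))), add(add(Z, Z), mul(Z, Z))))
  →7  S(add(S(add(add(SZ, Z), mul(add(SSZ, Z), add(SSSZ, Z)))), add(add(Z, Z), mul(Z, Z))))
  →8  S(S(add(add(add(SZ, Z), mul(add(SSZ, Z), add(SSSZ, Z))), add(add(Z, Z), mul(Z, Z)))))
  →9  S(S(add(add(S(add(Z, Z)), mul(add(SSZ, Z), add(SSSZ, Z))), add(add(Z, Z), mul(Z, Z)))))
  →10  S(S(add(S(add(add(Z, Z), mul(add(SSZ, Z), add(SSSZ, Z)))), add(add(Z, Z), mul(Z, Z)))))
  →11  S(S(S(add(add(add(Z, Z), mul(add(SSZ, Z), add(SSSZ, Z))), add(add(Z, Z), mul(Z, Z))))))
  →12  S(S(S(add(add(Z, mul(add(SSZ, Z), add(SSSZ, Z))), add(add(Z, Z), mul(Z, Z))))))
  →13  S(S(S(add(mul(add(SSZ, Z), add(SSSZ, Z)), add(add(Z, Z), mul(Z, Z))))))
  →14  S(S(S(add(mul(S(add(SZ, Z)), add(SSSZ, Z)), add(add(Z, Z), mul(Z, Z))))))
  →15  S(S(S(add(add(add(SSSZ, Z), mul(add(SZ, Z), add(SSSZ, Z))), add(add(Z, Z), mul(Z, Z))))))
  →16  S(S(S(add(add(S(add(SSZ, Z)), mul(add(SZ, Z), add(SSSZ, Z))), add(add(Z, Z), mul(Z, Z))))))
  →17  S(S(S(add(S(add(add(SSZ, Z), mul(add(SZ, Z), add(SSSZ, Z)))), add(add(Z, Z), mul(Z, Z))))))
  →18  S(S(S(S(add(add(add(SSZ, Z), mul(add(SZ, Z), add(SSSZ, Z))), add(add(Z, Z), mul(Z, Z)))))))
  →19  S(S(S(S(add(add(S(add(SZ, Z)), mul(add(SZ, Z), add(SSSZ, Z))), add(add(Z, Z), mul(Z, Z)))))))
  →20  S(S(S(S(add(S(add(add(SZ, Z), mul(add(SZ, Z), add(SSSZ, Z)))), add(add(Z, Z), mul(Z, Z)))))))
  →21  S(S(S(S(S(add(add(add(SZ, Z), mul(add(SZ, Z), add(SSSZ, Z))), add(add(Z, Z), mul(Z, Z))))))))
  →22  S(S(S(S(S(add(add(S(add(Z, Z)), mul(add(SZ, Z), add(SSSZ, Z))), add(add(Z, Z), mul(Z, Z))))))))
  →23  S(S(S(S(S(add(S(add(add(Z, Z), mul(add(SZ, Z), add(SSSZ, Z)))), add(add(Z, Z), mul(Z, Z))))))))
  →24  S(S(S(S(S(S(add(add(add(Z, Z), mul(add(SZ, Z), add(SSSZ, Z))), add(add(Z, Z), mul(Z, Z)))))))))
  →25  S(S(S(S(S(S(add(add(Z, mul(add(SZ, Z), add(SSSZ, Z))), add(add(Z, Z), mul(Z, Z)))))))))
  →26  S(S(S(S(S(S(add(mul(add(SZ, Z), add(SSSZ, Z)), add(add(Z, Z), mul(Z, Z)))))))))
  →27  S(S(S(S(S(S(add(mul(S(add(Z, Z)), add(SSSZ, Z)), add(add(Z, Z), mul(Z, Z)))))))))
  →28  S(S(S(S(S(S(add(add(add(SSSZ, Z), mul(add(Z, Z), add(SSSZ, Z))), add(add(Z, Z), mul(Z, Z)))))))))
  →29  S(S(S(S(S(S(add(add(S(add(SSZ, Z)), mul(add(Z, Z), add(SSSZ, Z))), add(add(Z, Z), mul(Z, Z)))))))))
  →30  S(S(S(S(S(S(add(S(add(add(SSZ, Z), mul(add(Z, Z), add(SSSZ, Z)))), add(add(Z, Z), mul(Z, Z)))))))))
  →31  S(S(S(S(S(S(S(add(add(add(SSZ, Z), mul(add(Z, Z), add(SSSZ, Z))), add(add(Z, Z), mul(Z, Z))))))))))
  →32  S(S(S(S(S(S(S(add(add(S(add(SZ, Z)), mul(add(Z, Z), add(SSSZ, Z))), add(add(Z, Z), mul(Z, Z))))))))))
  →33  S(S(S(S(S(S(S(add(S(add(add(SZ, Z), mul(add(Z, Z), add(SSSZ, Z)))), add(add(Z, Z), mul(Z, Z))))))))))
  →34  S(S(S(S(S(S(S(S(add(add(add(SZ, Z), mul(add(Z, Z), add(SSSZ, Z))), add(add(Z, Z), mul(Z, Z)))))))))))
  →35  S(S(S(S(S(S(S(S(add(add(S(add(Z, Z)), mul(add(Z, Z), add(SSSZ, Z))), add(add(Z, Z), mul(Z, Z)))))))))))
  →36  S(S(S(S(S(S(S(S(add(S(add(add(Z, Z), mul(add(Z, Z), add(SSSZ, Z)))), add(add(Z, Z), mul(Z, Z)))))))))))
  →37  S(S(S(S(S(S(S(S(S(add(add(add(Z, Z), mul(add(Z, Z), add(SSSZ, Z))), add(add(Z, Z), mul(Z, Z))))))))))))
  →38  S(S(S(S(S(S(S(S(S(add(add(Z, mul(add(Z, Z), add(SSSZ, Z))), add(add(Z, Z), mul(Z, Z))))))))))))
  →39  S(S(S(S(S(S(S(S(S(add(mul(add(Z, Z), add(SSSZ, Z)), add(add(Z, Z), mul(Z, Z))))))))))))
  →40  S(S(S(S(S(S(S(S(S(add(mul(Z, add(SSSZ, Z)), add(add(Z, Z), mul(Z, Z))))))))))))
  →41  S(S(S(S(S(S(S(S(S(add(Z, add(add(Z, Z), mul(Z, Z))))))))))))
  →42  S(S(S(S(S(S(S(S(S(add(add(Z, Z), mul(Z, Z)))))))))))
  →43  S(S(S(S(S(S(S(S(S(add(Z, mul(Z, Z)))))))))))
  →44  S(S(S(S(S(S(S(S(S(mul(Z, Z))))))))))
  →45  S^9(Z)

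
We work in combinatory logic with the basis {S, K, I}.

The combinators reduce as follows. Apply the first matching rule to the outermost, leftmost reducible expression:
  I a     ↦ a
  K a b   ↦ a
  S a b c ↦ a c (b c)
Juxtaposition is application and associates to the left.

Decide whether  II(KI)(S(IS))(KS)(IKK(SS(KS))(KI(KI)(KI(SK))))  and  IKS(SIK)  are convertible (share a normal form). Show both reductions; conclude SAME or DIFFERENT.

Answer: SAME — A ⇓ S, B ⇓ S

Derivation:
Term A:
  start: II(KI)(S(IS))(KS)(IKK(SS(KS))(KI(KI)(KI(SK))))
  step 1: I(KI)(S(IS))(KS)(IKK(SS(KS))(KI(KI)(KI(SK))))
  step 2: KI(S(IS))(KS)(IKK(SS(KS))(KI(KI)(KI(SK))))
  step 3: I(KS)(IKK(SS(KS))(KI(KI)(KI(SK))))
  step 4: KS(IKK(SS(KS))(KI(KI)(KI(SK))))
  step 5: S

Term B:
  start: IKS(SIK)
  step 1: KS(SIK)
  step 2: S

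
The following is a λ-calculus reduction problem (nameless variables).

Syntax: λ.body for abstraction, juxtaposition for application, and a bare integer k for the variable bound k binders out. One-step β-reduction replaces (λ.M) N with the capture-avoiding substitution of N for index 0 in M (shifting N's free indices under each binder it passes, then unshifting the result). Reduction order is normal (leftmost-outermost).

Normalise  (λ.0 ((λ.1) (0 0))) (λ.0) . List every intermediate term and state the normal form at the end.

Answer: normal form = λ.0  (in 3 steps)

Reduction:
  start: (λ.0 ((λ.1) (0 0))) (λ.0)
  →1  (λ.0) ((λ.λ.0) ((λ.0) (λ.0)))
  →2  (λ.λ.0) ((λ.0) (λ.0))
  →3  λ.0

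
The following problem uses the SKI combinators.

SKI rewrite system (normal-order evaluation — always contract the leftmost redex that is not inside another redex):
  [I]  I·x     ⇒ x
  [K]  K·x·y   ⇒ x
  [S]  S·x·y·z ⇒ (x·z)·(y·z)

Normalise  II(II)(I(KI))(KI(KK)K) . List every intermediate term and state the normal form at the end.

  start: II(II)(I(KI))(KI(KK)K)
  →1  I(II)(I(KI))(KI(KK)K)
  →2  II(I(KI))(KI(KK)K)
  →3  I(I(KI))(KI(KK)K)
  →4  I(KI)(KI(KK)K)
  →5  KI(KI(KK)K)
  →6  I

Answer: normal form = I  (in 6 steps)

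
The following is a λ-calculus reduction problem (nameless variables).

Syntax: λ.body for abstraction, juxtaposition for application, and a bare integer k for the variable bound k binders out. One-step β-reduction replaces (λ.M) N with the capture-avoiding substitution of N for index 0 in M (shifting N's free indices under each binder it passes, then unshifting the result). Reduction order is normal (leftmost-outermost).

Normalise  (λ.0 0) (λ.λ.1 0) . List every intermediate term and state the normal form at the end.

Answer: normal form = λ.λ.1 0  (in 3 steps)

Working:
  start: (λ.0 0) (λ.λ.1 0)
  step 1: (λ.λ.1 0) (λ.λ.1 0)
  step 2: λ.(λ.λ.1 0) 0
  step 3: λ.λ.1 0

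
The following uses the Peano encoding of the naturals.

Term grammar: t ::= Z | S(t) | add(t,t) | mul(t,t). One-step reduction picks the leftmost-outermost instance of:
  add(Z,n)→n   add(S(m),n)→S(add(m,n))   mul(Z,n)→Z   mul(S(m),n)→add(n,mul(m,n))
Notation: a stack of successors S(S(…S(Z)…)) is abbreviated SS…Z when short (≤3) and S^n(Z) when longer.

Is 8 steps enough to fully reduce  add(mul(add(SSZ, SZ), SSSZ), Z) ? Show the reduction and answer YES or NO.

Answer: NO — after 8 steps the term is S(S(S(add(add(Z, mul(add(SZ, SZ), SSSZ)), Z)))), not yet normal

Derivation:
  start: add(mul(add(SSZ, SZ), SSSZ), Z)
  →1  add(mul(S(add(SZ, SZ)), SSSZ), Z)
  →2  add(add(SSSZ, mul(add(SZ, SZ), SSSZ)), Z)
  →3  add(S(add(SSZ, mul(add(SZ, SZ), SSSZ))), Z)
  →4  S(add(add(SSZ, mul(add(SZ, SZ), SSSZ)), Z))
  →5  S(add(S(add(SZ, mul(add(SZ, SZ), SSSZ))), Z))
  →6  S(S(add(add(SZ, mul(add(SZ, SZ), SSSZ)), Z)))
  →7  S(S(add(S(add(Z, mul(add(SZ, SZ), SSSZ))), Z)))
  →8  S(S(S(add(add(Z, mul(add(SZ, SZ), SSSZ)), Z))))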